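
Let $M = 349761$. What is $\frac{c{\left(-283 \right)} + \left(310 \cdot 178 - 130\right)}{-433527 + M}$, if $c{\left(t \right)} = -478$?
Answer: $- \frac{27286}{41883} \approx -0.65148$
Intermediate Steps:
$\frac{c{\left(-283 \right)} + \left(310 \cdot 178 - 130\right)}{-433527 + M} = \frac{-478 + \left(310 \cdot 178 - 130\right)}{-433527 + 349761} = \frac{-478 + \left(55180 - 130\right)}{-83766} = \left(-478 + \left(55180 - 130\right)\right) \left(- \frac{1}{83766}\right) = \left(-478 + 55050\right) \left(- \frac{1}{83766}\right) = 54572 \left(- \frac{1}{83766}\right) = - \frac{27286}{41883}$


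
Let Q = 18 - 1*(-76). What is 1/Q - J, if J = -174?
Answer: 16357/94 ≈ 174.01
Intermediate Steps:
Q = 94 (Q = 18 + 76 = 94)
1/Q - J = 1/94 - 1*(-174) = 1/94 + 174 = 16357/94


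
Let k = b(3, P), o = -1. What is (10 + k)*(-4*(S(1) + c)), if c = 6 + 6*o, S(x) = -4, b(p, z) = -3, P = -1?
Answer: 112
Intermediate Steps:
k = -3
c = 0 (c = 6 + 6*(-1) = 6 - 6 = 0)
(10 + k)*(-4*(S(1) + c)) = (10 - 3)*(-4*(-4 + 0)) = 7*(-4*(-4)) = 7*16 = 112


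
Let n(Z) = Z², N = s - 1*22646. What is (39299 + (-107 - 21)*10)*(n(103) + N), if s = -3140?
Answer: -577014363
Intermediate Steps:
N = -25786 (N = -3140 - 1*22646 = -3140 - 22646 = -25786)
(39299 + (-107 - 21)*10)*(n(103) + N) = (39299 + (-107 - 21)*10)*(103² - 25786) = (39299 - 128*10)*(10609 - 25786) = (39299 - 1280)*(-15177) = 38019*(-15177) = -577014363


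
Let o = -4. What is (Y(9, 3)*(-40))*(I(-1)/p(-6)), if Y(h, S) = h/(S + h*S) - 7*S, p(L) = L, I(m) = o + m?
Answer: 690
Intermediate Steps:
I(m) = -4 + m
Y(h, S) = -7*S + h/(S + S*h) (Y(h, S) = h/(S + S*h) - 7*S = -7*S + h/(S + S*h))
(Y(9, 3)*(-40))*(I(-1)/p(-6)) = (((9 - 7*3² - 7*9*3²)/(3*(1 + 9)))*(-40))*((-4 - 1)/(-6)) = (((⅓)*(9 - 7*9 - 7*9*9)/10)*(-40))*(-5*(-⅙)) = (((⅓)*(⅒)*(9 - 63 - 567))*(-40))*(⅚) = (((⅓)*(⅒)*(-621))*(-40))*(⅚) = -207/10*(-40)*(⅚) = 828*(⅚) = 690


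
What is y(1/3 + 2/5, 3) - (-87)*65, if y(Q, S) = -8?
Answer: 5647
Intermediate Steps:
y(1/3 + 2/5, 3) - (-87)*65 = -8 - (-87)*65 = -8 - 87*(-65) = -8 + 5655 = 5647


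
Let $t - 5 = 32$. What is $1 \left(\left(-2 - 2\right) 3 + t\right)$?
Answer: $25$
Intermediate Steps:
$t = 37$ ($t = 5 + 32 = 37$)
$1 \left(\left(-2 - 2\right) 3 + t\right) = 1 \left(\left(-2 - 2\right) 3 + 37\right) = 1 \left(\left(-4\right) 3 + 37\right) = 1 \left(-12 + 37\right) = 1 \cdot 25 = 25$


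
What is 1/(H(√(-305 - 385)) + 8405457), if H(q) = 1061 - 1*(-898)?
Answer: 1/8407416 ≈ 1.1894e-7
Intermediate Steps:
H(q) = 1959 (H(q) = 1061 + 898 = 1959)
1/(H(√(-305 - 385)) + 8405457) = 1/(1959 + 8405457) = 1/8407416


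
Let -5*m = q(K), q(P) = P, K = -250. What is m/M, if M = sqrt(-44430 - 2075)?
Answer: -10*I*sqrt(46505)/9301 ≈ -0.23186*I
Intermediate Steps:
m = 50 (m = -1/5*(-250) = 50)
M = I*sqrt(46505) (M = sqrt(-46505) = I*sqrt(46505) ≈ 215.65*I)
m/M = 50/((I*sqrt(46505))) = 50*(-I*sqrt(46505)/46505) = -10*I*sqrt(46505)/9301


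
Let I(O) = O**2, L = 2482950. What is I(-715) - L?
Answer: -1971725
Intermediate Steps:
I(-715) - L = (-715)**2 - 1*2482950 = 511225 - 2482950 = -1971725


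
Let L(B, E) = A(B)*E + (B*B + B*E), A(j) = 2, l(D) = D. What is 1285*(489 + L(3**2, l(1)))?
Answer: 746585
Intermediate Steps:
L(B, E) = B**2 + 2*E + B*E (L(B, E) = 2*E + (B*B + B*E) = 2*E + (B**2 + B*E) = B**2 + 2*E + B*E)
1285*(489 + L(3**2, l(1))) = 1285*(489 + ((3**2)**2 + 2*1 + 3**2*1)) = 1285*(489 + (9**2 + 2 + 9*1)) = 1285*(489 + (81 + 2 + 9)) = 1285*(489 + 92) = 1285*581 = 746585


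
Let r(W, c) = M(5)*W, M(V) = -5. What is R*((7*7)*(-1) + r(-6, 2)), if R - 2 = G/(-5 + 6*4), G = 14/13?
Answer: -508/13 ≈ -39.077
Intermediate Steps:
G = 14/13 (G = 14*(1/13) = 14/13 ≈ 1.0769)
r(W, c) = -5*W
R = 508/247 (R = 2 + 14/(13*(-5 + 6*4)) = 2 + 14/(13*(-5 + 24)) = 2 + (14/13)/19 = 2 + (14/13)*(1/19) = 2 + 14/247 = 508/247 ≈ 2.0567)
R*((7*7)*(-1) + r(-6, 2)) = 508*((7*7)*(-1) - 5*(-6))/247 = 508*(49*(-1) + 30)/247 = 508*(-49 + 30)/247 = (508/247)*(-19) = -508/13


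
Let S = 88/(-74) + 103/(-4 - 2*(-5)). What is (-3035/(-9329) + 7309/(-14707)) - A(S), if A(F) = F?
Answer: -491882167193/30458755866 ≈ -16.149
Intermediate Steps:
S = 3547/222 (S = 88*(-1/74) + 103/(-4 + 10) = -44/37 + 103/6 = 3547/222 ≈ 15.977)
(-3035/(-9329) + 7309/(-14707)) - A(S) = (-3035/(-9329) + 7309/(-14707)) - 1*3547/222 = (-3035*(-1/9329) + 7309*(-1/14707)) - 3547/222 = (3035/9329 - 7309/14707) - 3547/222 = -23549916/137201603 - 3547/222 = -491882167193/30458755866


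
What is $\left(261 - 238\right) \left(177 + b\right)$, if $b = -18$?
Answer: $3657$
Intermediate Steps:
$\left(261 - 238\right) \left(177 + b\right) = \left(261 - 238\right) \left(177 - 18\right) = 23 \cdot 159 = 3657$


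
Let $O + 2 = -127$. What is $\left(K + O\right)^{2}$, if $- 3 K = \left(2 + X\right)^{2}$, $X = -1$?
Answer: $\frac{150544}{9} \approx 16727.0$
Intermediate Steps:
$O = -129$ ($O = -2 - 127 = -129$)
$K = - \frac{1}{3}$ ($K = - \frac{\left(2 - 1\right)^{2}}{3} = - \frac{1^{2}}{3} = \left(- \frac{1}{3}\right) 1 = - \frac{1}{3} \approx -0.33333$)
$\left(K + O\right)^{2} = \left(- \frac{1}{3} - 129\right)^{2} = \left(- \frac{388}{3}\right)^{2} = \frac{150544}{9}$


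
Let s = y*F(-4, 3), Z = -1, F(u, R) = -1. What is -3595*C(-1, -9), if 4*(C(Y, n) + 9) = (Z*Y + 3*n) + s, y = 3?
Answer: 233675/4 ≈ 58419.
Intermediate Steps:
s = -3 (s = 3*(-1) = -3)
C(Y, n) = -39/4 - Y/4 + 3*n/4 (C(Y, n) = -9 + ((-Y + 3*n) - 3)/4 = -9 + (-3 - Y + 3*n)/4 = -9 + (-¾ - Y/4 + 3*n/4) = -39/4 - Y/4 + 3*n/4)
-3595*C(-1, -9) = -3595*(-39/4 - ¼*(-1) + (¾)*(-9)) = -3595*(-39/4 + ¼ - 27/4) = -3595*(-65/4) = 233675/4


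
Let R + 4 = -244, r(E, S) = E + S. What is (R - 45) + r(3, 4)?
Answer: -286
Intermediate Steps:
R = -248 (R = -4 - 244 = -248)
(R - 45) + r(3, 4) = (-248 - 45) + (3 + 4) = -293 + 7 = -286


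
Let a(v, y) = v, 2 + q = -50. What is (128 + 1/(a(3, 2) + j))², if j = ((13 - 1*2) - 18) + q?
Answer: 51365889/3136 ≈ 16379.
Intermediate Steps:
q = -52 (q = -2 - 50 = -52)
j = -59 (j = ((13 - 1*2) - 18) - 52 = ((13 - 2) - 18) - 52 = (11 - 18) - 52 = -7 - 52 = -59)
(128 + 1/(a(3, 2) + j))² = (128 + 1/(3 - 59))² = (128 + 1/(-56))² = (128 - 1/56)² = (7167/56)² = 51365889/3136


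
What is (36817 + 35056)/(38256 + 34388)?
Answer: 71873/72644 ≈ 0.98939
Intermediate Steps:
(36817 + 35056)/(38256 + 34388) = 71873/72644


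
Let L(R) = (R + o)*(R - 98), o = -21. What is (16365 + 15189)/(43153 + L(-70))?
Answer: 31554/58441 ≈ 0.53993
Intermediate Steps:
L(R) = (-98 + R)*(-21 + R) (L(R) = (R - 21)*(R - 98) = (-21 + R)*(-98 + R) = (-98 + R)*(-21 + R))
(16365 + 15189)/(43153 + L(-70)) = (16365 + 15189)/(43153 + (2058 + (-70)**2 - 119*(-70))) = 31554/(43153 + (2058 + 4900 + 8330)) = 31554/(43153 + 15288) = 31554/58441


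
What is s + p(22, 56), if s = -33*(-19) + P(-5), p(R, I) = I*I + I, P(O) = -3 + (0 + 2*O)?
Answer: 3806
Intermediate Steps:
P(O) = -3 + 2*O
p(R, I) = I + I**2 (p(R, I) = I**2 + I = I + I**2)
s = 614 (s = -33*(-19) + (-3 + 2*(-5)) = 627 + (-3 - 10) = 627 - 13 = 614)
s + p(22, 56) = 614 + 56*(1 + 56) = 614 + 56*57 = 614 + 3192 = 3806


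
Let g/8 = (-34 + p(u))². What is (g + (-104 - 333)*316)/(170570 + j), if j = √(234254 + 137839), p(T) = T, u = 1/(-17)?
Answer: -6349751396200/8408094561223 + 37226660*√372093/8408094561223 ≈ -0.75249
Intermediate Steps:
u = -1/17 ≈ -0.058824
j = √372093 ≈ 609.99
g = 2681928/289 (g = 8*(-34 - 1/17)² = 8*(-579/17)² = 8*(335241/289) = 2681928/289 ≈ 9280.0)
(g + (-104 - 333)*316)/(170570 + j) = (2681928/289 + (-104 - 333)*316)/(170570 + √372093) = (2681928/289 - 437*316)/(170570 + √372093) = (2681928/289 - 138092)/(170570 + √372093) = -37226660/(289*(170570 + √372093))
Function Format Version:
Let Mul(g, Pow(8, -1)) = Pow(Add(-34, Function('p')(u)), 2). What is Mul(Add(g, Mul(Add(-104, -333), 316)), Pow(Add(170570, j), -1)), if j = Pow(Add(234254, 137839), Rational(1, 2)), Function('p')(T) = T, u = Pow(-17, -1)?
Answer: Add(Rational(-6349751396200, 8408094561223), Mul(Rational(37226660, 8408094561223), Pow(372093, Rational(1, 2)))) ≈ -0.75249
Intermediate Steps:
u = Rational(-1, 17) ≈ -0.058824
j = Pow(372093, Rational(1, 2)) ≈ 609.99
g = Rational(2681928, 289) (g = Mul(8, Pow(Add(-34, Rational(-1, 17)), 2)) = Mul(8, Pow(Rational(-579, 17), 2)) = Mul(8, Rational(335241, 289)) = Rational(2681928, 289) ≈ 9280.0)
Mul(Add(g, Mul(Add(-104, -333), 316)), Pow(Add(170570, j), -1)) = Mul(Add(Rational(2681928, 289), Mul(Add(-104, -333), 316)), Pow(Add(170570, Pow(372093, Rational(1, 2))), -1)) = Mul(Add(Rational(2681928, 289), Mul(-437, 316)), Pow(Add(170570, Pow(372093, Rational(1, 2))), -1)) = Mul(Add(Rational(2681928, 289), -138092), Pow(Add(170570, Pow(372093, Rational(1, 2))), -1)) = Mul(Rational(-37226660, 289), Pow(Add(170570, Pow(372093, Rational(1, 2))), -1))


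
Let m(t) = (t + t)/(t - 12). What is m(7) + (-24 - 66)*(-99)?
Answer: 44536/5 ≈ 8907.2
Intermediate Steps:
m(t) = 2*t/(-12 + t) (m(t) = (2*t)/(-12 + t) = 2*t/(-12 + t))
m(7) + (-24 - 66)*(-99) = 2*7/(-12 + 7) + (-24 - 66)*(-99) = 2*7/(-5) - 90*(-99) = 2*7*(-⅕) + 8910 = -14/5 + 8910 = 44536/5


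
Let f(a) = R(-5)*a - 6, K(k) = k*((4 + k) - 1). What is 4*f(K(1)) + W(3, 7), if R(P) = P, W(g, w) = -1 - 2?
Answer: -107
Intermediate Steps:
W(g, w) = -3
K(k) = k*(3 + k)
f(a) = -6 - 5*a (f(a) = -5*a - 6 = -6 - 5*a)
4*f(K(1)) + W(3, 7) = 4*(-6 - 5*(3 + 1)) - 3 = 4*(-6 - 5*4) - 3 = 4*(-6 - 20) - 3 = 4*(-26) - 3 = -104 - 3 = -107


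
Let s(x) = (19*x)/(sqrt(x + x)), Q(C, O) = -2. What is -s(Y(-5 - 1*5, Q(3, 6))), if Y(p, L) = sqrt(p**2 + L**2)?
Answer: -19*26**(1/4) ≈ -42.904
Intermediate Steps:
Y(p, L) = sqrt(L**2 + p**2)
s(x) = 19*sqrt(2)*sqrt(x)/2 (s(x) = (19*x)/(sqrt(2*x)) = (19*x)/((sqrt(2)*sqrt(x))) = (19*x)*(sqrt(2)/(2*sqrt(x))) = 19*sqrt(2)*sqrt(x)/2)
-s(Y(-5 - 1*5, Q(3, 6))) = -19*sqrt(2)*sqrt(sqrt((-2)**2 + (-5 - 1*5)**2))/2 = -19*sqrt(2)*sqrt(sqrt(4 + (-5 - 5)**2))/2 = -19*sqrt(2)*sqrt(sqrt(4 + (-10)**2))/2 = -19*sqrt(2)*sqrt(sqrt(4 + 100))/2 = -19*sqrt(2)*sqrt(sqrt(104))/2 = -19*sqrt(2)*sqrt(2*sqrt(26))/2 = -19*sqrt(2)*2**(3/4)*13**(1/4)/2 = -19*26**(1/4)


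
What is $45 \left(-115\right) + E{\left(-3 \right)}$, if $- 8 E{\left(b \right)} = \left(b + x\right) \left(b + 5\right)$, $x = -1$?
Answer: $-5174$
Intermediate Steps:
$E{\left(b \right)} = - \frac{\left(-1 + b\right) \left(5 + b\right)}{8}$ ($E{\left(b \right)} = - \frac{\left(b - 1\right) \left(b + 5\right)}{8} = - \frac{\left(-1 + b\right) \left(5 + b\right)}{8}$)
$45 \left(-115\right) + E{\left(-3 \right)} = 45 \left(-115\right) - \left(- \frac{17}{8} + \frac{9}{8}\right) = -5175 + \left(\frac{5}{8} + \frac{3}{2} - \frac{9}{8}\right) = -5175 + 1 = -5174$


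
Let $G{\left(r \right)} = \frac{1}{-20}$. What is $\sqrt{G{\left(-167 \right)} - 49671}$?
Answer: $\frac{i \sqrt{4967105}}{10} \approx 222.87 i$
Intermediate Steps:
$G{\left(r \right)} = - \frac{1}{20}$
$\sqrt{G{\left(-167 \right)} - 49671} = \sqrt{- \frac{1}{20} - 49671} = \sqrt{- \frac{993421}{20}} = \frac{i \sqrt{4967105}}{10}$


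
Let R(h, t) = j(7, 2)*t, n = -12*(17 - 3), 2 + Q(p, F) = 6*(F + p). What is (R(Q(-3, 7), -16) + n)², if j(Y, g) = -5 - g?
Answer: 3136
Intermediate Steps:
Q(p, F) = -2 + 6*F + 6*p (Q(p, F) = -2 + 6*(F + p) = -2 + (6*F + 6*p) = -2 + 6*F + 6*p)
n = -168 (n = -12*14 = -168)
R(h, t) = -7*t (R(h, t) = (-5 - 1*2)*t = (-5 - 2)*t = -7*t)
(R(Q(-3, 7), -16) + n)² = (-7*(-16) - 168)² = (112 - 168)² = (-56)² = 3136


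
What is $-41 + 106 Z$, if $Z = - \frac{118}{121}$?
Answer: $- \frac{17469}{121} \approx -144.37$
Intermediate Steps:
$Z = - \frac{118}{121}$ ($Z = \left(-118\right) \frac{1}{121} = - \frac{118}{121} \approx -0.97521$)
$-41 + 106 Z = -41 + 106 \left(- \frac{118}{121}\right) = -41 - \frac{12508}{121} = - \frac{17469}{121}$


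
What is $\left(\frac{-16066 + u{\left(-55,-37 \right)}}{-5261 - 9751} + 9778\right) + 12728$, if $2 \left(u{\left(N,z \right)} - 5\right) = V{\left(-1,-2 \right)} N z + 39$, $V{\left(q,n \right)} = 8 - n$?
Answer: $\frac{225243959}{10008} \approx 22506.0$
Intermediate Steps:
$u{\left(N,z \right)} = \frac{49}{2} + 5 N z$ ($u{\left(N,z \right)} = 5 + \frac{\left(8 - -2\right) N z + 39}{2} = 5 + \frac{\left(8 + 2\right) N z + 39}{2} = 5 + \frac{10 N z + 39}{2} = 5 + \frac{39 + 10 N z}{2} = 5 + \left(\frac{39}{2} + 5 N z\right) = \frac{49}{2} + 5 N z$)
$\left(\frac{-16066 + u{\left(-55,-37 \right)}}{-5261 - 9751} + 9778\right) + 12728 = \left(\frac{-16066 + \left(\frac{49}{2} + 5 \left(-55\right) \left(-37\right)\right)}{-5261 - 9751} + 9778\right) + 12728 = \left(\frac{-16066 + \left(\frac{49}{2} + 10175\right)}{-15012} + 9778\right) + 12728 = \left(\left(-16066 + \frac{20399}{2}\right) \left(- \frac{1}{15012}\right) + 9778\right) + 12728 = \left(\left(- \frac{11733}{2}\right) \left(- \frac{1}{15012}\right) + 9778\right) + 12728 = \left(\frac{3911}{10008} + 9778\right) + 12728 = \frac{97862135}{10008} + 12728 = \frac{225243959}{10008}$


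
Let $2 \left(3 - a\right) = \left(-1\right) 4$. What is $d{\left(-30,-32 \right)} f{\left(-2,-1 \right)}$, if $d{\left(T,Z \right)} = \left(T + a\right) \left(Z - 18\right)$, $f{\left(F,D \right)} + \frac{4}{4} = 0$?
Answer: $-1250$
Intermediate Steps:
$f{\left(F,D \right)} = -1$ ($f{\left(F,D \right)} = -1 + 0 = -1$)
$a = 5$ ($a = 3 - \frac{\left(-1\right) 4}{2} = 3 - -2 = 3 + 2 = 5$)
$d{\left(T,Z \right)} = \left(-18 + Z\right) \left(5 + T\right)$ ($d{\left(T,Z \right)} = \left(T + 5\right) \left(Z - 18\right) = \left(5 + T\right) \left(Z - 18\right) = \left(5 + T\right) \left(-18 + Z\right) = \left(-18 + Z\right) \left(5 + T\right)$)
$d{\left(-30,-32 \right)} f{\left(-2,-1 \right)} = \left(-90 - -540 + 5 \left(-32\right) - -960\right) \left(-1\right) = \left(-90 + 540 - 160 + 960\right) \left(-1\right) = 1250 \left(-1\right) = -1250$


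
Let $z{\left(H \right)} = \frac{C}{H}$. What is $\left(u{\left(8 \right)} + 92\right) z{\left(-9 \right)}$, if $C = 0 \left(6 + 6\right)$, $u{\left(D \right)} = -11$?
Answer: $0$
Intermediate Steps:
$C = 0$ ($C = 0 \cdot 12 = 0$)
$z{\left(H \right)} = 0$ ($z{\left(H \right)} = \frac{0}{H} = 0$)
$\left(u{\left(8 \right)} + 92\right) z{\left(-9 \right)} = \left(-11 + 92\right) 0 = 81 \cdot 0 = 0$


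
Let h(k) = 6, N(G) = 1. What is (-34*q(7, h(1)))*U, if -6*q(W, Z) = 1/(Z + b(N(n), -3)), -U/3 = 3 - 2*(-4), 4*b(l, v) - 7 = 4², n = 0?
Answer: -748/47 ≈ -15.915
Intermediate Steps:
b(l, v) = 23/4 (b(l, v) = 7/4 + (¼)*4² = 7/4 + (¼)*16 = 7/4 + 4 = 23/4)
U = -33 (U = -3*(3 - 2*(-4)) = -3*(3 + 8) = -3*11 = -33)
q(W, Z) = -1/(6*(23/4 + Z)) (q(W, Z) = -1/(6*(Z + 23/4)) = -1/(6*(23/4 + Z)))
(-34*q(7, h(1)))*U = -(-68)/(69 + 12*6)*(-33) = -(-68)/(69 + 72)*(-33) = -(-68)/141*(-33) = -34*(-2/141)*(-33) = (68/141)*(-33) = -748/47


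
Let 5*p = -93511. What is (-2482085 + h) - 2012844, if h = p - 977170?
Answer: -27454006/5 ≈ -5.4908e+6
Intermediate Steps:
p = -93511/5 (p = (⅕)*(-93511) = -93511/5 ≈ -18702.)
h = -4979361/5 (h = -93511/5 - 977170 = -4979361/5 ≈ -9.9587e+5)
(-2482085 + h) - 2012844 = (-2482085 - 4979361/5) - 2012844 = -17389786/5 - 2012844 = -27454006/5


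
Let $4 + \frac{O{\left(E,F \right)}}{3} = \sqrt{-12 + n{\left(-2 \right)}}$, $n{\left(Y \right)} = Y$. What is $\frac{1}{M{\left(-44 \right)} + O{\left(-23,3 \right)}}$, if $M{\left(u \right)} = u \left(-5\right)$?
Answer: $\frac{104}{21695} - \frac{3 i \sqrt{14}}{43390} \approx 0.0047937 - 0.0002587 i$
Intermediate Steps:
$M{\left(u \right)} = - 5 u$
$O{\left(E,F \right)} = -12 + 3 i \sqrt{14}$ ($O{\left(E,F \right)} = -12 + 3 \sqrt{-12 - 2} = -12 + 3 \sqrt{-14} = -12 + 3 i \sqrt{14}$)
$\frac{1}{M{\left(-44 \right)} + O{\left(-23,3 \right)}} = \frac{1}{\left(-5\right) \left(-44\right) - \left(12 - 3 i \sqrt{14}\right)} = \frac{1}{220 - \left(12 - 3 i \sqrt{14}\right)} = \frac{1}{208 + 3 i \sqrt{14}}$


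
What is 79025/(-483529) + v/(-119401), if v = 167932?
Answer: -90635656053/57733846129 ≈ -1.5699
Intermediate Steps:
79025/(-483529) + v/(-119401) = 79025/(-483529) + 167932/(-119401) = 79025*(-1/483529) + 167932*(-1/119401) = -79025/483529 - 167932/119401 = -90635656053/57733846129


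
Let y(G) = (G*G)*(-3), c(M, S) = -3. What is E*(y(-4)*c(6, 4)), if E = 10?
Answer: 1440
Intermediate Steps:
y(G) = -3*G² (y(G) = G²*(-3) = -3*G²)
E*(y(-4)*c(6, 4)) = 10*(-3*(-4)²*(-3)) = 10*(-3*16*(-3)) = 10*(-48*(-3)) = 10*144 = 1440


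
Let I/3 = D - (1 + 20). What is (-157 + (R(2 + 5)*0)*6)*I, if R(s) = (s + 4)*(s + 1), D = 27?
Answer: -2826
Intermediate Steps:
R(s) = (1 + s)*(4 + s) (R(s) = (4 + s)*(1 + s) = (1 + s)*(4 + s))
I = 18 (I = 3*(27 - (1 + 20)) = 3*(27 - 1*21) = 3*(27 - 21) = 3*6 = 18)
(-157 + (R(2 + 5)*0)*6)*I = (-157 + ((4 + (2 + 5)² + 5*(2 + 5))*0)*6)*18 = (-157 + ((4 + 7² + 5*7)*0)*6)*18 = (-157 + ((4 + 49 + 35)*0)*6)*18 = (-157 + (88*0)*6)*18 = (-157 + 0*6)*18 = (-157 + 0)*18 = -157*18 = -2826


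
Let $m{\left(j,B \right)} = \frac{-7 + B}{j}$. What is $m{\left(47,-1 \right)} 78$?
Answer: $- \frac{624}{47} \approx -13.277$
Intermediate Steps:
$m{\left(j,B \right)} = \frac{-7 + B}{j}$
$m{\left(47,-1 \right)} 78 = \frac{-7 - 1}{47} \cdot 78 = \frac{1}{47} \left(-8\right) 78 = \left(- \frac{8}{47}\right) 78 = - \frac{624}{47}$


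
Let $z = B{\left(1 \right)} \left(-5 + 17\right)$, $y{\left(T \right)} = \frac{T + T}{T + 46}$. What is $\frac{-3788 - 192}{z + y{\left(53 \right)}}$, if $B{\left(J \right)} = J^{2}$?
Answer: $- \frac{197010}{647} \approx -304.5$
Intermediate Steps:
$y{\left(T \right)} = \frac{2 T}{46 + T}$
$z = 12$ ($z = 1^{2} \left(-5 + 17\right) = 1 \cdot 12 = 12$)
$\frac{-3788 - 192}{z + y{\left(53 \right)}} = \frac{-3788 - 192}{12 + 2 \cdot 53 \frac{1}{46 + 53}} = - \frac{3980}{12 + 2 \cdot 53 \cdot \frac{1}{99}} = - \frac{3980}{12 + \frac{106}{99}} = - \frac{3980}{\frac{1294}{99}} = \left(-3980\right) \frac{99}{1294} = - \frac{197010}{647}$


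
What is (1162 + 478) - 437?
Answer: 1203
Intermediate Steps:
(1162 + 478) - 437 = 1640 - 437 = 1203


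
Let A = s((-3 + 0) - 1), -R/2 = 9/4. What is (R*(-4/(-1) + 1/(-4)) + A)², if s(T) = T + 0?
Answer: 27889/64 ≈ 435.77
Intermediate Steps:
R = -9/2 (R = -18/4 = -2*9/4 = -9/2 ≈ -4.5000)
s(T) = T
A = -4 (A = (-3 + 0) - 1 = -3 - 1 = -4)
(R*(-4/(-1) + 1/(-4)) + A)² = (-9*(-4/(-1) + 1/(-4))/2 - 4)² = (-9*(-4*(-1) + 1*(-¼))/2 - 4)² = (-9*(4 - ¼)/2 - 4)² = (-9/2*15/4 - 4)² = (-135/8 - 4)² = (-167/8)² = 27889/64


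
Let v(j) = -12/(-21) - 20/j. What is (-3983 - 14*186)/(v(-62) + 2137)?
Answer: -1429379/463923 ≈ -3.0811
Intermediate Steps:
v(j) = 4/7 - 20/j (v(j) = -12*(-1/21) - 20/j = 4/7 - 20/j)
(-3983 - 14*186)/(v(-62) + 2137) = (-3983 - 14*186)/((4/7 - 20/(-62)) + 2137) = (-3983 - 2604)/((4/7 - 20*(-1/62)) + 2137) = -6587/((4/7 + 10/31) + 2137) = -6587/(194/217 + 2137) = -6587/463923/217 = -6587*217/463923 = -1429379/463923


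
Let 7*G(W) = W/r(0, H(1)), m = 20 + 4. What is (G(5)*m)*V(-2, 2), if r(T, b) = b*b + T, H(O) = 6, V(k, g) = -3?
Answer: -10/7 ≈ -1.4286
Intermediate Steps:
m = 24
r(T, b) = T + b**2 (r(T, b) = b**2 + T = T + b**2)
G(W) = W/252 (G(W) = (W/(0 + 6**2))/7 = (W/(0 + 36))/7 = (W/36)/7 = W/252)
(G(5)*m)*V(-2, 2) = (((1/252)*5)*24)*(-3) = ((5/252)*24)*(-3) = (10/21)*(-3) = -10/7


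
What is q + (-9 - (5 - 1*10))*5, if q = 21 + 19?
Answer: 20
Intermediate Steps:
q = 40
q + (-9 - (5 - 1*10))*5 = 40 + (-9 - (5 - 1*10))*5 = 40 + (-9 - (5 - 10))*5 = 40 + (-9 - 1*(-5))*5 = 40 + (-9 + 5)*5 = 40 - 4*5 = 40 - 20 = 20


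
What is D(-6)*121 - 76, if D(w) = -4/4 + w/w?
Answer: -76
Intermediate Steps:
D(w) = 0 (D(w) = -4*¼ + 1 = -1 + 1 = 0)
D(-6)*121 - 76 = 0*121 - 76 = 0 - 76 = -76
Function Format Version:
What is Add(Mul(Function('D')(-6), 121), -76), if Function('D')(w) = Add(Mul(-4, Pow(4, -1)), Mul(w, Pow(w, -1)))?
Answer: -76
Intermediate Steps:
Function('D')(w) = 0 (Function('D')(w) = Add(Mul(-4, Rational(1, 4)), 1) = Add(-1, 1) = 0)
Add(Mul(Function('D')(-6), 121), -76) = Add(Mul(0, 121), -76) = Add(0, -76) = -76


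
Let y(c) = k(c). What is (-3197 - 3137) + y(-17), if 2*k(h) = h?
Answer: -12685/2 ≈ -6342.5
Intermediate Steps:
k(h) = h/2
y(c) = c/2
(-3197 - 3137) + y(-17) = (-3197 - 3137) + (½)*(-17) = -6334 - 17/2 = -12685/2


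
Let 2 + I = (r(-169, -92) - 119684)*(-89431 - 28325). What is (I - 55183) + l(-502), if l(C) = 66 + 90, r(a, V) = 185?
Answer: 14071669215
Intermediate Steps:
I = 14071724242 (I = -2 + (185 - 119684)*(-89431 - 28325) = -2 - 119499*(-117756) = -2 + 14071724244 = 14071724242)
l(C) = 156
(I - 55183) + l(-502) = (14071724242 - 55183) + 156 = 14071669059 + 156 = 14071669215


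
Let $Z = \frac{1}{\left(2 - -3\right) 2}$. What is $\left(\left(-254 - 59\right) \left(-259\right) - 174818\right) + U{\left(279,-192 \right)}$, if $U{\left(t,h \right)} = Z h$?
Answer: $- \frac{468851}{5} \approx -93770.0$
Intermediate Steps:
$Z = \frac{1}{10}$ ($Z = \frac{1}{\left(2 + 3\right) 2} = \frac{1}{5 \cdot 2} = \frac{1}{10} \approx 0.1$)
$U{\left(t,h \right)} = \frac{h}{10}$
$\left(\left(-254 - 59\right) \left(-259\right) - 174818\right) + U{\left(279,-192 \right)} = \left(\left(-254 - 59\right) \left(-259\right) - 174818\right) + \frac{1}{10} \left(-192\right) = \left(\left(-313\right) \left(-259\right) - 174818\right) - \frac{96}{5} = \left(81067 - 174818\right) - \frac{96}{5} = -93751 - \frac{96}{5} = - \frac{468851}{5}$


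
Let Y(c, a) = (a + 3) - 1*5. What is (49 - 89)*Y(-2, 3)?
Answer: -40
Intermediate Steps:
Y(c, a) = -2 + a (Y(c, a) = (3 + a) - 5 = -2 + a)
(49 - 89)*Y(-2, 3) = (49 - 89)*(-2 + 3) = -40*1 = -40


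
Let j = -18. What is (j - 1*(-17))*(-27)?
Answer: 27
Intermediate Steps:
(j - 1*(-17))*(-27) = (-18 - 1*(-17))*(-27) = (-18 + 17)*(-27) = -1*(-27) = 27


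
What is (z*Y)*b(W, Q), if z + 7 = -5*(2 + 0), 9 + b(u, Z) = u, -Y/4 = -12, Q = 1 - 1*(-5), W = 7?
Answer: 1632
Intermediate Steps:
Q = 6 (Q = 1 + 5 = 6)
Y = 48 (Y = -4*(-12) = 48)
b(u, Z) = -9 + u
z = -17 (z = -7 - 5*(2 + 0) = -7 - 5*2 = -7 - 10 = -17)
(z*Y)*b(W, Q) = (-17*48)*(-9 + 7) = -816*(-2) = 1632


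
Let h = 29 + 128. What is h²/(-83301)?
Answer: -24649/83301 ≈ -0.29590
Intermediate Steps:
h = 157
h²/(-83301) = 157²/(-83301) = 24649*(-1/83301) = -24649/83301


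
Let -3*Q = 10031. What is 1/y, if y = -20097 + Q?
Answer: -3/70322 ≈ -4.2661e-5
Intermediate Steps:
Q = -10031/3 (Q = -⅓*10031 = -10031/3 ≈ -3343.7)
y = -70322/3 (y = -20097 - 10031/3 = -70322/3 ≈ -23441.)
1/y = 1/(-70322/3) = -3/70322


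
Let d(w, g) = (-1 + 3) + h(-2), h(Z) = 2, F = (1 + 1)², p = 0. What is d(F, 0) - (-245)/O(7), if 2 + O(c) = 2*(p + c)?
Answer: 293/12 ≈ 24.417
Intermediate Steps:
F = 4 (F = 2² = 4)
O(c) = -2 + 2*c (O(c) = -2 + 2*(0 + c) = -2 + 2*c)
d(w, g) = 4 (d(w, g) = (-1 + 3) + 2 = 2 + 2 = 4)
d(F, 0) - (-245)/O(7) = 4 - (-245)/(-2 + 2*7) = 4 - (-245)/(-2 + 14) = 4 - (-245)/12 = 4 - 7*(-35/12) = 4 + 245/12 = 293/12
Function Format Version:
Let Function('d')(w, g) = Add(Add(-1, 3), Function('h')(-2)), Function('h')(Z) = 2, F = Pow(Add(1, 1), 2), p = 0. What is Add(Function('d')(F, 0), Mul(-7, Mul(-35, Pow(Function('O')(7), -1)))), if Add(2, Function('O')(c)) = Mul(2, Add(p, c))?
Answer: Rational(293, 12) ≈ 24.417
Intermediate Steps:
F = 4 (F = Pow(2, 2) = 4)
Function('O')(c) = Add(-2, Mul(2, c)) (Function('O')(c) = Add(-2, Mul(2, Add(0, c))) = Add(-2, Mul(2, c)))
Function('d')(w, g) = 4 (Function('d')(w, g) = Add(Add(-1, 3), 2) = Add(2, 2) = 4)
Add(Function('d')(F, 0), Mul(-7, Mul(-35, Pow(Function('O')(7), -1)))) = Add(4, Mul(-7, Mul(-35, Pow(Add(-2, Mul(2, 7)), -1)))) = Add(4, Mul(-7, Mul(-35, Pow(Add(-2, 14), -1)))) = Add(4, Mul(-7, Mul(-35, Pow(12, -1)))) = Add(4, Mul(-7, Mul(-35, Rational(1, 12)))) = Add(4, Mul(-7, Rational(-35, 12))) = Add(4, Rational(245, 12)) = Rational(293, 12)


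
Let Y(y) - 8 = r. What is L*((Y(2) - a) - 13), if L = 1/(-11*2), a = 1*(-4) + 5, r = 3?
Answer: 3/22 ≈ 0.13636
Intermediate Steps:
Y(y) = 11 (Y(y) = 8 + 3 = 11)
a = 1 (a = -4 + 5 = 1)
L = -1/22 (L = 1/(-22) = -1/22 ≈ -0.045455)
L*((Y(2) - a) - 13) = -((11 - 1*1) - 13)/22 = -((11 - 1) - 13)/22 = -(10 - 13)/22 = -1/22*(-3) = 3/22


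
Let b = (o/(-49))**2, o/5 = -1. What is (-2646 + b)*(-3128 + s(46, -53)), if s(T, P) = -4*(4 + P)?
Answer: 18627057572/2401 ≈ 7.7580e+6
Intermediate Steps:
o = -5 (o = 5*(-1) = -5)
s(T, P) = -16 - 4*P
b = 25/2401 (b = (-5/(-49))**2 = (-5*(-1/49))**2 = (5/49)**2 = 25/2401 ≈ 0.010412)
(-2646 + b)*(-3128 + s(46, -53)) = (-2646 + 25/2401)*(-3128 + (-16 - 4*(-53))) = -6353021*(-3128 + (-16 + 212))/2401 = -6353021*(-3128 + 196)/2401 = -6353021/2401*(-2932) = 18627057572/2401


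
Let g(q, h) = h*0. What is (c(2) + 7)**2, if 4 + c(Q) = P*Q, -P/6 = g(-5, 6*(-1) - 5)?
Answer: 9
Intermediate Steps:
g(q, h) = 0
P = 0 (P = -6*0 = 0)
c(Q) = -4 (c(Q) = -4 + 0*Q = -4 + 0 = -4)
(c(2) + 7)**2 = (-4 + 7)**2 = 3**2 = 9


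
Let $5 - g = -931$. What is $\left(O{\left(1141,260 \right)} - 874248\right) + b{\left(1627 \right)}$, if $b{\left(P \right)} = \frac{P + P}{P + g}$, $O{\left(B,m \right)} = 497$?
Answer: $- \frac{2239420559}{2563} \approx -8.7375 \cdot 10^{5}$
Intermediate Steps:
$g = 936$ ($g = 5 - -931 = 5 + 931 = 936$)
$b{\left(P \right)} = \frac{2 P}{936 + P}$ ($b{\left(P \right)} = \frac{P + P}{P + 936} = \frac{2 P}{936 + P}$)
$\left(O{\left(1141,260 \right)} - 874248\right) + b{\left(1627 \right)} = \left(497 - 874248\right) + 2 \cdot 1627 \frac{1}{936 + 1627} = -873751 + 2 \cdot 1627 \cdot \frac{1}{2563} = -873751 + \frac{3254}{2563} = - \frac{2239420559}{2563}$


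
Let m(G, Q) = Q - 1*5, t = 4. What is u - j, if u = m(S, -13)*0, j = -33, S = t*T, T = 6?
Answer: 33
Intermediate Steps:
S = 24 (S = 4*6 = 24)
m(G, Q) = -5 + Q (m(G, Q) = Q - 5 = -5 + Q)
u = 0 (u = (-5 - 13)*0 = -18*0 = 0)
u - j = 0 - 1*(-33) = 0 + 33 = 33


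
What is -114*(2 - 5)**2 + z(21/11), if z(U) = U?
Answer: -11265/11 ≈ -1024.1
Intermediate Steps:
-114*(2 - 5)**2 + z(21/11) = -114*(2 - 5)**2 + 21/11 = -114*(-3)**2 + 21*(1/11) = -114*9 + 21/11 = -1026 + 21/11 = -11265/11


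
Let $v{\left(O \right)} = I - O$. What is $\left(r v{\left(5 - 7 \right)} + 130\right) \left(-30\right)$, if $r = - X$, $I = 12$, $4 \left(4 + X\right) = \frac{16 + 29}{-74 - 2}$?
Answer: $- \frac{428805}{76} \approx -5642.2$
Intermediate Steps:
$X = - \frac{1261}{304}$ ($X = -4 + \frac{\left(16 + 29\right) \frac{1}{-74 - 2}}{4} = -4 + \frac{45 \frac{1}{-76}}{4} = -4 + \frac{45 \left(- \frac{1}{76}\right)}{4} = -4 + \frac{1}{4} \left(- \frac{45}{76}\right) = -4 - \frac{45}{304} = - \frac{1261}{304} \approx -4.148$)
$r = \frac{1261}{304}$ ($r = \left(-1\right) \left(- \frac{1261}{304}\right) = \frac{1261}{304} \approx 4.148$)
$v{\left(O \right)} = 12 - O$
$\left(r v{\left(5 - 7 \right)} + 130\right) \left(-30\right) = \left(\frac{1261 \left(12 - \left(5 - 7\right)\right)}{304} + 130\right) \left(-30\right) = \left(\frac{1261 \left(12 - -2\right)}{304} + 130\right) \left(-30\right) = \left(\frac{1261 \left(12 + 2\right)}{304} + 130\right) \left(-30\right) = \left(\frac{1261}{304} \cdot 14 + 130\right) \left(-30\right) = \left(\frac{8827}{152} + 130\right) \left(-30\right) = \frac{28587}{152} \left(-30\right) = - \frac{428805}{76}$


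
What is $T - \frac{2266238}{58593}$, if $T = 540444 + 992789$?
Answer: $\frac{89834454931}{58593} \approx 1.5332 \cdot 10^{6}$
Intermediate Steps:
$T = 1533233$
$T - \frac{2266238}{58593} = 1533233 - \frac{2266238}{58593} = \frac{89834454931}{58593}$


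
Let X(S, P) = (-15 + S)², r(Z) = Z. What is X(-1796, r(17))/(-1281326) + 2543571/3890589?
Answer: -3166967596841/1661704280338 ≈ -1.9059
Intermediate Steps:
X(-1796, r(17))/(-1281326) + 2543571/3890589 = (-15 - 1796)²/(-1281326) + 2543571/3890589 = (-1811)²*(-1/1281326) + 2543571*(1/3890589) = 3279721*(-1/1281326) + 847857/1296863 = -3279721/1281326 + 847857/1296863 = -3166967596841/1661704280338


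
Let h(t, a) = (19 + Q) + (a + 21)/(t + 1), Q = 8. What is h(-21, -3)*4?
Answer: 522/5 ≈ 104.40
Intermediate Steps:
h(t, a) = 27 + (21 + a)/(1 + t) (h(t, a) = (19 + 8) + (a + 21)/(t + 1) = 27 + (21 + a)/(1 + t))
h(-21, -3)*4 = ((48 - 3 + 27*(-21))/(1 - 21))*4 = ((48 - 3 - 567)/(-20))*4 = -1/20*(-522)*4 = (261/10)*4 = 522/5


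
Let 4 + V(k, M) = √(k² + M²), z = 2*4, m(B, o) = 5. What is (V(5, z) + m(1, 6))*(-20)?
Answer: -20 - 20*√89 ≈ -208.68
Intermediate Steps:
z = 8
V(k, M) = -4 + √(M² + k²) (V(k, M) = -4 + √(k² + M²) = -4 + √(M² + k²))
(V(5, z) + m(1, 6))*(-20) = ((-4 + √(8² + 5²)) + 5)*(-20) = ((-4 + √(64 + 25)) + 5)*(-20) = ((-4 + √89) + 5)*(-20) = (1 + √89)*(-20) = -20 - 20*√89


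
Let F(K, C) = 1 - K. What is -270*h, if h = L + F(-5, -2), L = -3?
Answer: -810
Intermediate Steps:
h = 3 (h = -3 + (1 - 1*(-5)) = -3 + (1 + 5) = -3 + 6 = 3)
-270*h = -270*3 = -810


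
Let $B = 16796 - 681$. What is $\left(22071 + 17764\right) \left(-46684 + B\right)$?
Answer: $-1217716115$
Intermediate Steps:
$B = 16115$ ($B = 16796 - 681 = 16115$)
$\left(22071 + 17764\right) \left(-46684 + B\right) = \left(22071 + 17764\right) \left(-46684 + 16115\right) = 39835 \left(-30569\right) = -1217716115$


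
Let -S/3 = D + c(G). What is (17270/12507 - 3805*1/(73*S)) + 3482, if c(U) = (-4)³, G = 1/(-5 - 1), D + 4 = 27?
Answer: 11852645677/3403041 ≈ 3483.0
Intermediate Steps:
D = 23 (D = -4 + 27 = 23)
G = -⅙ (G = 1/(-6) = -⅙ ≈ -0.16667)
c(U) = -64
S = 123 (S = -3*(23 - 64) = -3*(-41) = 123)
(17270/12507 - 3805*1/(73*S)) + 3482 = (17270/12507 - 3805/(123*(-1*(-73)))) + 3482 = (17270*(1/12507) - 3805/(123*73)) + 3482 = (1570/1137 - 3805/8979) + 3482 = 3256915/3403041 + 3482 = 11852645677/3403041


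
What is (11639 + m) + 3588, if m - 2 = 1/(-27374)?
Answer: 416878645/27374 ≈ 15229.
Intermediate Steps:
m = 54747/27374 (m = 2 + 1/(-27374) = 2 - 1/27374 = 54747/27374 ≈ 2.0000)
(11639 + m) + 3588 = (11639 + 54747/27374) + 3588 = 318660733/27374 + 3588 = 416878645/27374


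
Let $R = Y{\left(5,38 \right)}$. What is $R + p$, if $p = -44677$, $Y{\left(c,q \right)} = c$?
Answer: $-44672$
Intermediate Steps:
$R = 5$
$R + p = 5 - 44677 = -44672$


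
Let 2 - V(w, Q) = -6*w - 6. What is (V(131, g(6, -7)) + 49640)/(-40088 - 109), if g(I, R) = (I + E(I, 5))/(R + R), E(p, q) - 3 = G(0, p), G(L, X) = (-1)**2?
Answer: -50434/40197 ≈ -1.2547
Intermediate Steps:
G(L, X) = 1
E(p, q) = 4 (E(p, q) = 3 + 1 = 4)
g(I, R) = (4 + I)/(2*R) (g(I, R) = (I + 4)/(R + R) = (4 + I)/((2*R)) = (4 + I)*(1/(2*R)) = (4 + I)/(2*R))
V(w, Q) = 8 + 6*w (V(w, Q) = 2 - (-6*w - 6) = 2 - (-6 - 6*w) = 2 + (6 + 6*w) = 8 + 6*w)
(V(131, g(6, -7)) + 49640)/(-40088 - 109) = ((8 + 6*131) + 49640)/(-40088 - 109) = ((8 + 786) + 49640)/(-40197) = (794 + 49640)*(-1/40197) = 50434*(-1/40197) = -50434/40197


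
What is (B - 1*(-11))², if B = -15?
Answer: 16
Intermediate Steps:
(B - 1*(-11))² = (-15 - 1*(-11))² = (-15 + 11)² = (-4)² = 16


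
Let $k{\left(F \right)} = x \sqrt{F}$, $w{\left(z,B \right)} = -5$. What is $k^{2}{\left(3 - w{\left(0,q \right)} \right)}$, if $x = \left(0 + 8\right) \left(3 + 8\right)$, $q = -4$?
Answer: $61952$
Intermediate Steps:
$x = 88$ ($x = 8 \cdot 11 = 88$)
$k{\left(F \right)} = 88 \sqrt{F}$
$k^{2}{\left(3 - w{\left(0,q \right)} \right)} = \left(88 \sqrt{3 - -5}\right)^{2} = \left(88 \sqrt{3 + 5}\right)^{2} = \left(88 \sqrt{8}\right)^{2} = \left(88 \cdot 2 \sqrt{2}\right)^{2} = \left(176 \sqrt{2}\right)^{2} = 61952$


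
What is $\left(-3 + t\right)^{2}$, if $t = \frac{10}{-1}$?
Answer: $169$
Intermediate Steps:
$t = -10$ ($t = 10 \left(-1\right) = -10$)
$\left(-3 + t\right)^{2} = \left(-3 - 10\right)^{2} = \left(-13\right)^{2} = 169$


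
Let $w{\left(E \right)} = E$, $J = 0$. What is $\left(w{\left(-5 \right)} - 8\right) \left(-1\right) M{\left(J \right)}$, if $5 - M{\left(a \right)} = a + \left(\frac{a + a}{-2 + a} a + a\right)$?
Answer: $65$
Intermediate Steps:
$M{\left(a \right)} = 5 - 2 a - \frac{2 a^{2}}{-2 + a}$ ($M{\left(a \right)} = 5 - \left(a + \left(\frac{a + a}{-2 + a} a + a\right)\right) = 5 - \left(a + \left(\frac{2 a}{-2 + a} a + a\right)\right) = 5 - \left(a + \left(\frac{2 a^{2}}{-2 + a} + a\right)\right) = 5 - \left(a + \left(a + \frac{2 a^{2}}{-2 + a}\right)\right) = 5 - \left(2 a + \frac{2 a^{2}}{-2 + a}\right) = 5 - 2 a - \frac{2 a^{2}}{-2 + a}$)
$\left(w{\left(-5 \right)} - 8\right) \left(-1\right) M{\left(J \right)} = \left(-5 - 8\right) \left(-1\right) \frac{-10 - 4 \cdot 0^{2} + 9 \cdot 0}{-2 + 0} = \left(-13\right) \left(-1\right) \frac{-10 - 0 + 0}{-2} = 13 \left(- \frac{-10 + 0 + 0}{2}\right) = 13 \left(\left(- \frac{1}{2}\right) \left(-10\right)\right) = 13 \cdot 5 = 65$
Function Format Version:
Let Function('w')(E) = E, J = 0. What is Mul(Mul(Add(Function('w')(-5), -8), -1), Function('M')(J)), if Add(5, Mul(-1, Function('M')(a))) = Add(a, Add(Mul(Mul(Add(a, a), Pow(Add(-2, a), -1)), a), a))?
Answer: 65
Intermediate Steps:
Function('M')(a) = Add(5, Mul(-2, a), Mul(-2, Pow(a, 2), Pow(Add(-2, a), -1))) (Function('M')(a) = Add(5, Mul(-1, Add(a, Add(Mul(Mul(Add(a, a), Pow(Add(-2, a), -1)), a), a)))) = Add(5, Mul(-1, Add(a, Add(Mul(Mul(Mul(2, a), Pow(Add(-2, a), -1)), a), a)))) = Add(5, Mul(-1, Add(a, Add(Mul(Mul(2, a, Pow(Add(-2, a), -1)), a), a)))) = Add(5, Mul(-1, Add(a, Add(Mul(2, Pow(a, 2), Pow(Add(-2, a), -1)), a)))) = Add(5, Mul(-1, Add(a, Add(a, Mul(2, Pow(a, 2), Pow(Add(-2, a), -1)))))) = Add(5, Mul(-1, Add(Mul(2, a), Mul(2, Pow(a, 2), Pow(Add(-2, a), -1))))) = Add(5, Add(Mul(-2, a), Mul(-2, Pow(a, 2), Pow(Add(-2, a), -1)))) = Add(5, Mul(-2, a), Mul(-2, Pow(a, 2), Pow(Add(-2, a), -1))))
Mul(Mul(Add(Function('w')(-5), -8), -1), Function('M')(J)) = Mul(Mul(Add(-5, -8), -1), Mul(Pow(Add(-2, 0), -1), Add(-10, Mul(-4, Pow(0, 2)), Mul(9, 0)))) = Mul(Mul(-13, -1), Mul(Pow(-2, -1), Add(-10, Mul(-4, 0), 0))) = Mul(13, Mul(Rational(-1, 2), Add(-10, 0, 0))) = Mul(13, Mul(Rational(-1, 2), -10)) = Mul(13, 5) = 65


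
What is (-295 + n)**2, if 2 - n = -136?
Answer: 24649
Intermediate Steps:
n = 138 (n = 2 - 1*(-136) = 2 + 136 = 138)
(-295 + n)**2 = (-295 + 138)**2 = (-157)**2 = 24649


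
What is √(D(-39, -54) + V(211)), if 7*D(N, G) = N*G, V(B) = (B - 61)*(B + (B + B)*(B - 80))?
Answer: 2*√101972073/7 ≈ 2885.2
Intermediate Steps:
V(B) = (-61 + B)*(B + 2*B*(-80 + B)) (V(B) = (-61 + B)*(B + (2*B)*(-80 + B)) = (-61 + B)*(B + 2*B*(-80 + B)))
D(N, G) = G*N/7 (D(N, G) = (N*G)/7 = (G*N)/7 = G*N/7)
√(D(-39, -54) + V(211)) = √((⅐)*(-54)*(-39) + 211*(9699 - 281*211 + 2*211²)) = √(2106/7 + 211*(9699 - 59291 + 2*44521)) = √(2106/7 + 211*(9699 - 59291 + 89042)) = √(2106/7 + 211*39450) = √(2106/7 + 8323950) = √(58269756/7) = 2*√101972073/7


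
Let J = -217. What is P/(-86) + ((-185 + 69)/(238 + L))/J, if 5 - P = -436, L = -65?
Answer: -16545605/3228526 ≈ -5.1248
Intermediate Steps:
P = 441 (P = 5 - 1*(-436) = 5 + 436 = 441)
P/(-86) + ((-185 + 69)/(238 + L))/J = 441/(-86) + ((-185 + 69)/(238 - 65))/(-217) = 441*(-1/86) - 116/173*(-1/217) = -441/86 - 116*1/173*(-1/217) = -441/86 - 116/173*(-1/217) = -441/86 + 116/37541 = -16545605/3228526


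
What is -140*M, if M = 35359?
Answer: -4950260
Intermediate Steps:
-140*M = -140*35359 = -4950260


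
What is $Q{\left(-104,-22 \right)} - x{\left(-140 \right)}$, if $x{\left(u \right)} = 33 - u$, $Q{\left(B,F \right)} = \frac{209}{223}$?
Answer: $- \frac{38370}{223} \approx -172.06$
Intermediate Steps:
$Q{\left(B,F \right)} = \frac{209}{223}$ ($Q{\left(B,F \right)} = 209 \cdot \frac{1}{223} = \frac{209}{223}$)
$Q{\left(-104,-22 \right)} - x{\left(-140 \right)} = \frac{209}{223} - \left(33 - -140\right) = \frac{209}{223} - \left(33 + 140\right) = \frac{209}{223} - 173 = - \frac{38370}{223}$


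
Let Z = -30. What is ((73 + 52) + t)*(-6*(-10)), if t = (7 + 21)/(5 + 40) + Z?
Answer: 17212/3 ≈ 5737.3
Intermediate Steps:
t = -1322/45 (t = (7 + 21)/(5 + 40) - 30 = 28/45 - 30 = -1322/45 ≈ -29.378)
((73 + 52) + t)*(-6*(-10)) = ((73 + 52) - 1322/45)*(-6*(-10)) = (125 - 1322/45)*60 = (4303/45)*60 = 17212/3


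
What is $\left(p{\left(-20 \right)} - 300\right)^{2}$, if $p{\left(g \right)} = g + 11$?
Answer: $95481$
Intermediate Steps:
$p{\left(g \right)} = 11 + g$
$\left(p{\left(-20 \right)} - 300\right)^{2} = \left(\left(11 - 20\right) - 300\right)^{2} = \left(-9 - 300\right)^{2} = \left(-309\right)^{2} = 95481$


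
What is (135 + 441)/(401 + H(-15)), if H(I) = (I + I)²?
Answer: 576/1301 ≈ 0.44274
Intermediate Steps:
H(I) = 4*I² (H(I) = (2*I)² = 4*I²)
(135 + 441)/(401 + H(-15)) = (135 + 441)/(401 + 4*(-15)²) = 576/(401 + 4*225) = 576/(401 + 900) = 576/1301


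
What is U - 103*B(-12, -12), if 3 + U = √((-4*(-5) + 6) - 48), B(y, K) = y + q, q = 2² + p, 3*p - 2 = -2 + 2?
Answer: 2257/3 + I*√22 ≈ 752.33 + 4.6904*I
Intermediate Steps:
p = ⅔ (p = ⅔ + (-2 + 2)/3 = ⅔ + (⅓)*0 = ⅔ + 0 = ⅔ ≈ 0.66667)
q = 14/3 (q = 2² + ⅔ = 4 + ⅔ = 14/3 ≈ 4.6667)
B(y, K) = 14/3 + y (B(y, K) = y + 14/3 = 14/3 + y)
U = -3 + I*√22 (U = -3 + √((-4*(-5) + 6) - 48) = -3 + √((20 + 6) - 48) = -3 + √(26 - 48) = -3 + √(-22) = -3 + I*√22 ≈ -3.0 + 4.6904*I)
U - 103*B(-12, -12) = (-3 + I*√22) - 103*(14/3 - 12) = (-3 + I*√22) - 103*(-22/3) = (-3 + I*√22) + 2266/3 = 2257/3 + I*√22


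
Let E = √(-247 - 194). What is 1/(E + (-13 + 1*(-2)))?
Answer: -5/222 - 7*I/222 ≈ -0.022523 - 0.031532*I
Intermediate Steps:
E = 21*I (E = √(-441) = 21*I ≈ 21.0*I)
1/(E + (-13 + 1*(-2))) = 1/(21*I + (-13 + 1*(-2))) = 1/(21*I + (-13 - 2)) = 1/(21*I - 15) = 1/(-15 + 21*I) = (-15 - 21*I)/666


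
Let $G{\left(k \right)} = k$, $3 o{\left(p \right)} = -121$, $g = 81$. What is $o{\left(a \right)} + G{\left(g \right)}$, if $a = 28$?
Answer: $\frac{122}{3} \approx 40.667$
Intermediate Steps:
$o{\left(p \right)} = - \frac{121}{3}$ ($o{\left(p \right)} = \frac{1}{3} \left(-121\right) = - \frac{121}{3}$)
$o{\left(a \right)} + G{\left(g \right)} = - \frac{121}{3} + 81 = \frac{122}{3}$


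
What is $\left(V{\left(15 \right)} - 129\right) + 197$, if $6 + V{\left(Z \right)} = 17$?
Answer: $79$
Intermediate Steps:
$V{\left(Z \right)} = 11$ ($V{\left(Z \right)} = -6 + 17 = 11$)
$\left(V{\left(15 \right)} - 129\right) + 197 = \left(11 - 129\right) + 197 = -118 + 197 = 79$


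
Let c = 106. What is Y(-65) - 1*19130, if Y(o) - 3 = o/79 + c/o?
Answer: -98229744/5135 ≈ -19129.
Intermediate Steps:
Y(o) = 3 + 106/o + o/79 (Y(o) = 3 + (o/79 + 106/o) = 3 + (106/o + o/79) = 3 + 106/o + o/79)
Y(-65) - 1*19130 = (3 + 106/(-65) + (1/79)*(-65)) - 1*19130 = (3 + 106*(-1/65) - 65/79) - 19130 = (3 - 106/65 - 65/79) - 19130 = 2806/5135 - 19130 = -98229744/5135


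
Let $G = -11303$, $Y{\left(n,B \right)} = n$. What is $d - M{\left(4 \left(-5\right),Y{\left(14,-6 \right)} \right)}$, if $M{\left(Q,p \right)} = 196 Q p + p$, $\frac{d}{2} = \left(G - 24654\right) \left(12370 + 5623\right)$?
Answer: $-1293893736$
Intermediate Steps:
$d = -1293948602$ ($d = 2 \left(-11303 - 24654\right) \left(12370 + 5623\right) = 2 \left(\left(-35957\right) 17993\right) = 2 \left(-646974301\right) = -1293948602$)
$M{\left(Q,p \right)} = p + 196 Q p$ ($M{\left(Q,p \right)} = 196 Q p + p = p + 196 Q p$)
$d - M{\left(4 \left(-5\right),Y{\left(14,-6 \right)} \right)} = -1293948602 - 14 \left(1 + 196 \cdot 4 \left(-5\right)\right) = -1293948602 - 14 \left(1 + 196 \left(-20\right)\right) = -1293948602 - 14 \left(1 - 3920\right) = -1293948602 - 14 \left(-3919\right) = -1293948602 - -54866 = -1293948602 + 54866 = -1293893736$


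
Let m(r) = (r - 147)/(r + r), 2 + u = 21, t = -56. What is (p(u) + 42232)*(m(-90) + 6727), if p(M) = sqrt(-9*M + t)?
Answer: 4262254042/15 + 403699*I*sqrt(227)/60 ≈ 2.8415e+8 + 1.0137e+5*I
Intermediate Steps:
u = 19 (u = -2 + 21 = 19)
m(r) = (-147 + r)/(2*r) (m(r) = (-147 + r)/((2*r)) = (-147 + r)*(1/(2*r)) = (-147 + r)/(2*r))
p(M) = sqrt(-56 - 9*M) (p(M) = sqrt(-9*M - 56) = sqrt(-56 - 9*M))
(p(u) + 42232)*(m(-90) + 6727) = (sqrt(-56 - 9*19) + 42232)*((1/2)*(-147 - 90)/(-90) + 6727) = (sqrt(-56 - 171) + 42232)*((1/2)*(-1/90)*(-237) + 6727) = (sqrt(-227) + 42232)*(79/60 + 6727) = (I*sqrt(227) + 42232)*(403699/60) = (42232 + I*sqrt(227))*(403699/60) = 4262254042/15 + 403699*I*sqrt(227)/60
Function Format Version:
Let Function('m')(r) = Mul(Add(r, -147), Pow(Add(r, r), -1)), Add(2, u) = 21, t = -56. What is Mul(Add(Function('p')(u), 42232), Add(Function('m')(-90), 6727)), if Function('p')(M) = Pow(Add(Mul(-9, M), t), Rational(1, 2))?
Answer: Add(Rational(4262254042, 15), Mul(Rational(403699, 60), I, Pow(227, Rational(1, 2)))) ≈ Add(2.8415e+8, Mul(1.0137e+5, I))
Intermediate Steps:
u = 19 (u = Add(-2, 21) = 19)
Function('m')(r) = Mul(Rational(1, 2), Pow(r, -1), Add(-147, r)) (Function('m')(r) = Mul(Add(-147, r), Pow(Mul(2, r), -1)) = Mul(Add(-147, r), Mul(Rational(1, 2), Pow(r, -1))) = Mul(Rational(1, 2), Pow(r, -1), Add(-147, r)))
Function('p')(M) = Pow(Add(-56, Mul(-9, M)), Rational(1, 2)) (Function('p')(M) = Pow(Add(Mul(-9, M), -56), Rational(1, 2)) = Pow(Add(-56, Mul(-9, M)), Rational(1, 2)))
Mul(Add(Function('p')(u), 42232), Add(Function('m')(-90), 6727)) = Mul(Add(Pow(Add(-56, Mul(-9, 19)), Rational(1, 2)), 42232), Add(Mul(Rational(1, 2), Pow(-90, -1), Add(-147, -90)), 6727)) = Mul(Add(Pow(Add(-56, -171), Rational(1, 2)), 42232), Add(Mul(Rational(1, 2), Rational(-1, 90), -237), 6727)) = Mul(Add(Pow(-227, Rational(1, 2)), 42232), Add(Rational(79, 60), 6727)) = Mul(Add(Mul(I, Pow(227, Rational(1, 2))), 42232), Rational(403699, 60)) = Mul(Add(42232, Mul(I, Pow(227, Rational(1, 2)))), Rational(403699, 60)) = Add(Rational(4262254042, 15), Mul(Rational(403699, 60), I, Pow(227, Rational(1, 2))))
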